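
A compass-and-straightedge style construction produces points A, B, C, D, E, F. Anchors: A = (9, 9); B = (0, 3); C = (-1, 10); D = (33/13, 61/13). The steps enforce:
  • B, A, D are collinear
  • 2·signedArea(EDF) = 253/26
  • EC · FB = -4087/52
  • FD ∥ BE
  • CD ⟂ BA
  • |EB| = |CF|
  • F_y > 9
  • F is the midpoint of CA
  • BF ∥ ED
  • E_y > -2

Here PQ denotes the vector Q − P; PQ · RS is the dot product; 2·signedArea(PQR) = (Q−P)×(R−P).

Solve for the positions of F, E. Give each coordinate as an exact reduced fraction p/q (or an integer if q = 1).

E = (-19/13, -47/26)
F = (4, 19/2)

1. F_x = 4  [F is the midpoint of CA]
2. F_y = 19/2  [F is the midpoint of CA]
   → F = (4, 19/2)
3. E_x = -19/13  [BF ∥ ED ∩ FD ∥ BE]
4. E_y = -47/26  [BF ∥ ED ∩ FD ∥ BE]
   → E = (-19/13, -47/26)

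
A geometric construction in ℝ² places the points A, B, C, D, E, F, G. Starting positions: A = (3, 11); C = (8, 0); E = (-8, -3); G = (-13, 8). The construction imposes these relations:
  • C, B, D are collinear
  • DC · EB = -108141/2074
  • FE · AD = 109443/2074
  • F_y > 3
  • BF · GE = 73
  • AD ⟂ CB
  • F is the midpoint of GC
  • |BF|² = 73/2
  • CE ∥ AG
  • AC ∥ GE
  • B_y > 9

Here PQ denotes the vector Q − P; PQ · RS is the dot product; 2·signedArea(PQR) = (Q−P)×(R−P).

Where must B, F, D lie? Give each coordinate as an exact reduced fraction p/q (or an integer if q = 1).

1. F_x = -5/2  [F is the midpoint of GC]
2. F_y = 4  [F is the midpoint of GC]
   → F = (-5/2, 4)
3. B_x = -5  [line -5·x + 11·y + -259/2 = 0 ∩ |BF|² = 73/2]
4. B_y = 19/2  [line -5·x + 11·y + -259/2 = 0 ∩ |BF|² = 73/2]
   → B = (-5, 19/2)
5. D_x = -518/1037  [C, B, D are collinear ∩ AD ⟂ CB]
6. D_y = 6441/1037  [C, B, D are collinear ∩ AD ⟂ CB]
   → D = (-518/1037, 6441/1037)

B = (-5, 19/2)
D = (-518/1037, 6441/1037)
F = (-5/2, 4)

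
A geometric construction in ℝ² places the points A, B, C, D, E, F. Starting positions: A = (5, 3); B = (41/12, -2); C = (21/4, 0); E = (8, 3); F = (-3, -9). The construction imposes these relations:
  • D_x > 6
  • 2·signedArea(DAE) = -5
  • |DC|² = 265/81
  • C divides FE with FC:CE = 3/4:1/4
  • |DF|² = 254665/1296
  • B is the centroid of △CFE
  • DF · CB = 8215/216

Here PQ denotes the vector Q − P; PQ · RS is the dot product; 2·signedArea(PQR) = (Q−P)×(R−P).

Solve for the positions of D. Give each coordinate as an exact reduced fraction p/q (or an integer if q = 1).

D = (233/36, 4/3)

1. D_x = 233/36  [2·signedArea(DAE) = -5 ∩ DF · CB = 8215/216]
2. D_y = 4/3  [2·signedArea(DAE) = -5 ∩ DF · CB = 8215/216]
   → D = (233/36, 4/3)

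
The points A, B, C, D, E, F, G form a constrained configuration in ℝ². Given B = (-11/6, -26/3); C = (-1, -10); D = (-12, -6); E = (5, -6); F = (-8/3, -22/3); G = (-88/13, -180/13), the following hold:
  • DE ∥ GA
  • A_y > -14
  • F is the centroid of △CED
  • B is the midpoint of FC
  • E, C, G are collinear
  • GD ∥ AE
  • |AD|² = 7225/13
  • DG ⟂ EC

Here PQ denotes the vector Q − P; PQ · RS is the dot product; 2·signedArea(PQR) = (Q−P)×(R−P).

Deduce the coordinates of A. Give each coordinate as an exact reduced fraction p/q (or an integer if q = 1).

1. A_x = 133/13  [GD ∥ AE ∩ DE ∥ GA]
2. A_y = -180/13  [GD ∥ AE ∩ DE ∥ GA]
   → A = (133/13, -180/13)

A = (133/13, -180/13)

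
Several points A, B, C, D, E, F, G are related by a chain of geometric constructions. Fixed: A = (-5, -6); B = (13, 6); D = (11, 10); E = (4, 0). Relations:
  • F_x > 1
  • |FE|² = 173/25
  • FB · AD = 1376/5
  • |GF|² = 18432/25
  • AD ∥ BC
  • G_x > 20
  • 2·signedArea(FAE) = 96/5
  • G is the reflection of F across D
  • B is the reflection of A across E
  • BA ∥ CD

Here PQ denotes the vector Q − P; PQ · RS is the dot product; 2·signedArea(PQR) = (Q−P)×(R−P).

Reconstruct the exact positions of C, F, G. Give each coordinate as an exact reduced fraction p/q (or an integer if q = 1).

C = (29, 22)
F = (7/5, 2/5)
G = (103/5, 98/5)

1. C_x = 29  [BA ∥ CD ∩ AD ∥ BC]
2. C_y = 22  [BA ∥ CD ∩ AD ∥ BC]
   → C = (29, 22)
3. F_x = 7/5  [2·signedArea(FAE) = 96/5 ∩ FB · AD = 1376/5]
4. F_y = 2/5  [2·signedArea(FAE) = 96/5 ∩ FB · AD = 1376/5]
   → F = (7/5, 2/5)
5. G_x = 103/5  [G is the reflection of F across D]
6. G_y = 98/5  [G is the reflection of F across D]
   → G = (103/5, 98/5)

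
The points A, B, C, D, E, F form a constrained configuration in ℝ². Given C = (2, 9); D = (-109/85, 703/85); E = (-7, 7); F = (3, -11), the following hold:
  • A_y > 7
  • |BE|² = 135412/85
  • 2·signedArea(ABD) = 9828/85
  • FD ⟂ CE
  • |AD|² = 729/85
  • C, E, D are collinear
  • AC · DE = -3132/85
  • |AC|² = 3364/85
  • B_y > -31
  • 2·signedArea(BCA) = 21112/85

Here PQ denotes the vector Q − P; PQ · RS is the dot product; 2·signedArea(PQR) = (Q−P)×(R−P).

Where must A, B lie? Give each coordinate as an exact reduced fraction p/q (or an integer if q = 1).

A = (-352/85, 649/85)
B = (619/85, -2573/85)

1. A_x = -352/85  [line 486/85·x + 108/85·y + 1188/85 = 0 ∩ |AC|² = 3364/85]
2. A_y = 649/85  [line 486/85·x + 108/85·y + 1188/85 = 0 ∩ |AC|² = 3364/85]
   → A = (-352/85, 649/85)
3. B_x = 619/85  [line 116/85·x + -522/85·y + -16646/85 = 0 ∩ |BE|² = 135412/85]
4. B_y = -2573/85  [line 116/85·x + -522/85·y + -16646/85 = 0 ∩ |BE|² = 135412/85]
   → B = (619/85, -2573/85)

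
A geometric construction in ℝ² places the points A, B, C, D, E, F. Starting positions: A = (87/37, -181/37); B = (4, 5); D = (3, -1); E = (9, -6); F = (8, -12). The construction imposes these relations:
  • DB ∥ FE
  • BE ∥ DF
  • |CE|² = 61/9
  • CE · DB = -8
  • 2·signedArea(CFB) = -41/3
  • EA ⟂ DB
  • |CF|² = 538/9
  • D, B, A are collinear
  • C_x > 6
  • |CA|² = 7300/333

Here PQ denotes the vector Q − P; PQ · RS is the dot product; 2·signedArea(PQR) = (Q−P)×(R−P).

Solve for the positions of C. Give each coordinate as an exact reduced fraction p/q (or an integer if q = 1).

C = (7, -13/3)

1. C_x = 7  [CE · DB = -8 ∩ 2·signedArea(CFB) = -41/3]
2. C_y = -13/3  [CE · DB = -8 ∩ 2·signedArea(CFB) = -41/3]
   → C = (7, -13/3)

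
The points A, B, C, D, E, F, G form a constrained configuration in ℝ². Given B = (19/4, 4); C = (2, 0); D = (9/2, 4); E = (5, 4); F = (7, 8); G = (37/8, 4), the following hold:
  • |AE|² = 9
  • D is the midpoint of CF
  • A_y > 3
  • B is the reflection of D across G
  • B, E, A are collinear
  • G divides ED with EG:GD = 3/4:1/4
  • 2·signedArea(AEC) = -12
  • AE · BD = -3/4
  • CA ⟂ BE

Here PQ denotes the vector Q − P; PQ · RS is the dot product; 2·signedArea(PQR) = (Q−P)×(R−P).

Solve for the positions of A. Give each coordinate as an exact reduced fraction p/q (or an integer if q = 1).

A = (2, 4)

1. A_x = 2  [B, E, A are collinear ∩ CA ⟂ BE]
2. A_y = 4  [B, E, A are collinear ∩ CA ⟂ BE]
   → A = (2, 4)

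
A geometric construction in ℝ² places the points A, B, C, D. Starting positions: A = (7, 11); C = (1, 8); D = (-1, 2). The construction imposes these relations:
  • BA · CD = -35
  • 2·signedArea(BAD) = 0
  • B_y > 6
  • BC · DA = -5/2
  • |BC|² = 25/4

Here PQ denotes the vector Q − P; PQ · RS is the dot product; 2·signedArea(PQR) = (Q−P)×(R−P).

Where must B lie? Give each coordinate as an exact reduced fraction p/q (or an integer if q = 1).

B = (3, 13/2)

1. B_x = 3  [2·signedArea(BAD) = 0 ∩ BC · DA = -5/2]
2. B_y = 13/2  [2·signedArea(BAD) = 0 ∩ BC · DA = -5/2]
   → B = (3, 13/2)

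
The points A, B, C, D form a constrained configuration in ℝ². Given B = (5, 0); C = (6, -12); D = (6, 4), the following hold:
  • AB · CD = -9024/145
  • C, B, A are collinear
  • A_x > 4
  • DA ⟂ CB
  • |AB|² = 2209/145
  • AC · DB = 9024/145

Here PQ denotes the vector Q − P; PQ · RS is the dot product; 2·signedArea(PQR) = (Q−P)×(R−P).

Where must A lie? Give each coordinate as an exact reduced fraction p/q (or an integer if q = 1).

1. A_x = 678/145  [C, B, A are collinear ∩ DA ⟂ CB]
2. A_y = 564/145  [C, B, A are collinear ∩ DA ⟂ CB]
   → A = (678/145, 564/145)

A = (678/145, 564/145)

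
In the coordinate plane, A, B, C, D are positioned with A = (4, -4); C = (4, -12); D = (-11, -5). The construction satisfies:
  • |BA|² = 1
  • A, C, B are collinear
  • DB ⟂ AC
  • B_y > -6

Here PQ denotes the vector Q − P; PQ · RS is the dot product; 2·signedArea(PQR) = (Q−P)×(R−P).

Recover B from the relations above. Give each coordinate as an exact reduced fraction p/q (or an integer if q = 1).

B = (4, -5)

1. B_x = 4  [A, C, B are collinear ∩ DB ⟂ AC]
2. B_y = -5  [A, C, B are collinear ∩ DB ⟂ AC]
   → B = (4, -5)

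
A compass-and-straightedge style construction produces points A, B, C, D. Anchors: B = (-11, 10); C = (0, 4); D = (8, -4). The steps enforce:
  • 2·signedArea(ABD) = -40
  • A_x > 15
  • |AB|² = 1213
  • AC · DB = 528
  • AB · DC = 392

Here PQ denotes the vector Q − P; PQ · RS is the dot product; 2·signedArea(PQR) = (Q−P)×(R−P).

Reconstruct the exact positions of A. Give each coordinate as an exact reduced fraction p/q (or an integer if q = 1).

1. A_x = 16  [AB · DC = 392 ∩ AC · DB = 528]
2. A_y = -12  [AB · DC = 392 ∩ AC · DB = 528]
   → A = (16, -12)

A = (16, -12)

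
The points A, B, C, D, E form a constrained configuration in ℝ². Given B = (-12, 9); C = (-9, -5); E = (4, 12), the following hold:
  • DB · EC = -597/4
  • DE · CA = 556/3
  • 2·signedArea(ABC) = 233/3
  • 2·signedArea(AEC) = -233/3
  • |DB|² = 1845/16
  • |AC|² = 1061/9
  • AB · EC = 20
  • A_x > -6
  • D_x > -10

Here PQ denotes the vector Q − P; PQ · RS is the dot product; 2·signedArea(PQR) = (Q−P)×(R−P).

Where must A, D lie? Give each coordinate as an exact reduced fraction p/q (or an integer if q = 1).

A = (-17/3, 16/3)
D = (-39/4, -3/2)

1. A_x = -17/3  [2·signedArea(ABC) = 233/3 ∩ 2·signedArea(AEC) = -233/3]
2. A_y = 16/3  [2·signedArea(ABC) = 233/3 ∩ 2·signedArea(AEC) = -233/3]
   → A = (-17/3, 16/3)
3. D_x = -39/4  [DE · CA = 556/3 ∩ DB · EC = -597/4]
4. D_y = -3/2  [DE · CA = 556/3 ∩ DB · EC = -597/4]
   → D = (-39/4, -3/2)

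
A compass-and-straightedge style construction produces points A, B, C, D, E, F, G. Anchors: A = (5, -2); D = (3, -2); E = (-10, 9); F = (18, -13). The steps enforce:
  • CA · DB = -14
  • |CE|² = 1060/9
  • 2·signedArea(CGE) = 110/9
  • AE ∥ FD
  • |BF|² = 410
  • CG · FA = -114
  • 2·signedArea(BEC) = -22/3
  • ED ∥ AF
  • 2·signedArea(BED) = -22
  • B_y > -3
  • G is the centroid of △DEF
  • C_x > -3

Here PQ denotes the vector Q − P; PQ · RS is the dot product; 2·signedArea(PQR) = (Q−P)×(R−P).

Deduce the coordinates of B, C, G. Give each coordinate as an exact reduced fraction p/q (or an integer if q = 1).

1. B_x = 1  [line 11·x + 13·y + 15 = 0 ∩ |BF|² = 410]
2. B_y = -2  [line 11·x + 13·y + 15 = 0 ∩ |BF|² = 410]
   → B = (1, -2)
3. C_x = -2  [2·signedArea(BEC) = -22/3 ∩ CA · DB = -14]
4. C_y = 5/3  [2·signedArea(BEC) = -22/3 ∩ CA · DB = -14]
   → C = (-2, 5/3)
5. G_x = 11/3  [G is the centroid of △DEF]
6. G_y = -2  [G is the centroid of △DEF]
   → G = (11/3, -2)

B = (1, -2)
C = (-2, 5/3)
G = (11/3, -2)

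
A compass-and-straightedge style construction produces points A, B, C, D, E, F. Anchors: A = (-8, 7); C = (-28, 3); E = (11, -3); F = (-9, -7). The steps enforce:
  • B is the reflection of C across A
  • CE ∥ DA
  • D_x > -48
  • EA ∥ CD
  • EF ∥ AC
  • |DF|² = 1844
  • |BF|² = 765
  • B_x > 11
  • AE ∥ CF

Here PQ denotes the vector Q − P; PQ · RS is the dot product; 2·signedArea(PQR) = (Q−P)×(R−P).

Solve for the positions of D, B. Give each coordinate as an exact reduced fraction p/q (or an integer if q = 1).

1. D_x = -47  [CE ∥ DA ∩ EA ∥ CD]
2. D_y = 13  [CE ∥ DA ∩ EA ∥ CD]
   → D = (-47, 13)
3. B_x = 12  [B is the reflection of C across A]
4. B_y = 11  [B is the reflection of C across A]
   → B = (12, 11)

B = (12, 11)
D = (-47, 13)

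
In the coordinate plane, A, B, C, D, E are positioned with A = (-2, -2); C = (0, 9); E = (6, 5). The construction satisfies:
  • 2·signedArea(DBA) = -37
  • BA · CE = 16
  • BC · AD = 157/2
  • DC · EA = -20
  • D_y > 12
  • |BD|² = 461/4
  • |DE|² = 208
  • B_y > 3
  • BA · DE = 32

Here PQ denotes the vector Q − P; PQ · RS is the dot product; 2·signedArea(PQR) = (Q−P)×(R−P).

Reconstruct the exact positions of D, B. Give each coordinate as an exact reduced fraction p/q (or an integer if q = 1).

1. D_x = -6  [line 8·x + 7·y + -43 = 0 ∩ |DE|² = 208]
2. D_y = 13  [line 8·x + 7·y + -43 = 0 ∩ |DE|² = 208]
   → D = (-6, 13)
3. B_x = -1  [2·signedArea(DBA) = -37 ∩ BA · DE = 32]
4. B_y = 7/2  [2·signedArea(DBA) = -37 ∩ BA · DE = 32]
   → B = (-1, 7/2)

B = (-1, 7/2)
D = (-6, 13)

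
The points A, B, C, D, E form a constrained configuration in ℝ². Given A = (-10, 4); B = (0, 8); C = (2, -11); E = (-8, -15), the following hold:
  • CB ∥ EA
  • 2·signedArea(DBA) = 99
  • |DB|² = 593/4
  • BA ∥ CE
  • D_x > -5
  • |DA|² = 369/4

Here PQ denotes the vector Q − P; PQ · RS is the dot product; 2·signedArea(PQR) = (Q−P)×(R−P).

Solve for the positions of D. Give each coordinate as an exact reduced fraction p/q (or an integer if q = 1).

1. D_x = -4  [line 4·x + -10·y + -19 = 0 ∩ |DA|² = 369/4]
2. D_y = -7/2  [line 4·x + -10·y + -19 = 0 ∩ |DA|² = 369/4]
   → D = (-4, -7/2)

D = (-4, -7/2)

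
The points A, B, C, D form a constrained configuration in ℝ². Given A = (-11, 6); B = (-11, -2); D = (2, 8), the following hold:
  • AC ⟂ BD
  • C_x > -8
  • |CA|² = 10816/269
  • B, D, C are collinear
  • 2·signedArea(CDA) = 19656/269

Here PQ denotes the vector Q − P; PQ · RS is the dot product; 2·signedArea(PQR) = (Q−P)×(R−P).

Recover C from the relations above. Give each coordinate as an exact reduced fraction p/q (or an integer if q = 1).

C = (-1919/269, 262/269)

1. C_x = -1919/269  [B, D, C are collinear ∩ AC ⟂ BD]
2. C_y = 262/269  [B, D, C are collinear ∩ AC ⟂ BD]
   → C = (-1919/269, 262/269)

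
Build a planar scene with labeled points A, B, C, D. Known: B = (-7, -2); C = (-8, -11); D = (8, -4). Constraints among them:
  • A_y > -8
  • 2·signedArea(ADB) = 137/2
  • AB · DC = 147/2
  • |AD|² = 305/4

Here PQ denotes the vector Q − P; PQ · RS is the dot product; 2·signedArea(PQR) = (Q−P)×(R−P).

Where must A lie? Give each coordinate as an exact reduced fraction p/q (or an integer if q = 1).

A = (0, -15/2)

1. A_x = 0  [2·signedArea(ADB) = 137/2 ∩ AB · DC = 147/2]
2. A_y = -15/2  [2·signedArea(ADB) = 137/2 ∩ AB · DC = 147/2]
   → A = (0, -15/2)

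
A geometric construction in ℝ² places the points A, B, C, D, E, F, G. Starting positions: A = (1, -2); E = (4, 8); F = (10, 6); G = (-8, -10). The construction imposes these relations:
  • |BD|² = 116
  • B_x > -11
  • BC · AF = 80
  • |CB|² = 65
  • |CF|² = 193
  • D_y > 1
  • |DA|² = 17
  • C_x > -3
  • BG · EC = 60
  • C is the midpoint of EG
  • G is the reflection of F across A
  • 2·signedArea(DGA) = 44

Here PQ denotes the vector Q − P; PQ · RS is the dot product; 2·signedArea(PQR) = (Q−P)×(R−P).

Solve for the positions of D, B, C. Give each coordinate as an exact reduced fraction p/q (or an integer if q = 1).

1. D_x = 0  [line -8·x + 9·y + -18 = 0 ∩ |DA|² = 17]
2. D_y = 2  [line -8·x + 9·y + -18 = 0 ∩ |DA|² = 17]
   → D = (0, 2)
3. C_x = -2  [C is the midpoint of EG]
4. C_y = -1  [C is the midpoint of EG]
   → C = (-2, -1)
5. B_x = -10  [BC · AF = 80 ∩ BG · EC = 60]
6. B_y = -2  [BC · AF = 80 ∩ BG · EC = 60]
   → B = (-10, -2)

B = (-10, -2)
C = (-2, -1)
D = (0, 2)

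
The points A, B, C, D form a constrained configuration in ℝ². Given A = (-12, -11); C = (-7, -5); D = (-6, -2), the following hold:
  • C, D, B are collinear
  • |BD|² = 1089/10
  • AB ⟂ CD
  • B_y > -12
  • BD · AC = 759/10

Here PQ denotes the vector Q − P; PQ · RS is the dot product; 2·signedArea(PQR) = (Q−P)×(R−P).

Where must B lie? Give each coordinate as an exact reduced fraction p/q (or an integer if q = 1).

B = (-93/10, -119/10)

1. B_x = -93/10  [C, D, B are collinear ∩ AB ⟂ CD]
2. B_y = -119/10  [C, D, B are collinear ∩ AB ⟂ CD]
   → B = (-93/10, -119/10)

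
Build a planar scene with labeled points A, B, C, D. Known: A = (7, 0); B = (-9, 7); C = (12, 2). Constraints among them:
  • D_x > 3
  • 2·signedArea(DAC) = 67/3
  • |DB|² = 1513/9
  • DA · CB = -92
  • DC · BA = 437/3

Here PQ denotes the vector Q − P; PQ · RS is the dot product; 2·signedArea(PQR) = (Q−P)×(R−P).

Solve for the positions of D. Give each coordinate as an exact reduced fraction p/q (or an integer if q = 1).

1. D_x = 10/3  [2·signedArea(DAC) = 67/3 ∩ DA · CB = -92]
2. D_y = 3  [2·signedArea(DAC) = 67/3 ∩ DA · CB = -92]
   → D = (10/3, 3)

D = (10/3, 3)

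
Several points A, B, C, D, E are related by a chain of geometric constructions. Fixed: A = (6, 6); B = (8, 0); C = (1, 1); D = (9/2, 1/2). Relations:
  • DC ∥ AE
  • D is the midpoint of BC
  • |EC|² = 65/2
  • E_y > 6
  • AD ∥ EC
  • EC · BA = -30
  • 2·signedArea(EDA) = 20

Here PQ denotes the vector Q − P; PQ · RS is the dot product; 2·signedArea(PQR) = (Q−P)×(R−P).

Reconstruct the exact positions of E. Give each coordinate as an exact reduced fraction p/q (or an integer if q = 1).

1. E_x = 5/2  [AD ∥ EC ∩ DC ∥ AE]
2. E_y = 13/2  [AD ∥ EC ∩ DC ∥ AE]
   → E = (5/2, 13/2)

E = (5/2, 13/2)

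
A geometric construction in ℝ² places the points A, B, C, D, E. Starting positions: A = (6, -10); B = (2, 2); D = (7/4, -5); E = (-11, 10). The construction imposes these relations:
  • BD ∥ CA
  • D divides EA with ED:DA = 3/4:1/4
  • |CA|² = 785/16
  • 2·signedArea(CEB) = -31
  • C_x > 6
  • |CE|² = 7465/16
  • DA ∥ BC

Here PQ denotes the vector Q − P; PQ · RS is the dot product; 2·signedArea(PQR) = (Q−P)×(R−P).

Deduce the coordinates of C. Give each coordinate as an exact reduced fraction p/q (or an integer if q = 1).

1. C_x = 25/4  [BD ∥ CA ∩ DA ∥ BC]
2. C_y = -3  [BD ∥ CA ∩ DA ∥ BC]
   → C = (25/4, -3)

C = (25/4, -3)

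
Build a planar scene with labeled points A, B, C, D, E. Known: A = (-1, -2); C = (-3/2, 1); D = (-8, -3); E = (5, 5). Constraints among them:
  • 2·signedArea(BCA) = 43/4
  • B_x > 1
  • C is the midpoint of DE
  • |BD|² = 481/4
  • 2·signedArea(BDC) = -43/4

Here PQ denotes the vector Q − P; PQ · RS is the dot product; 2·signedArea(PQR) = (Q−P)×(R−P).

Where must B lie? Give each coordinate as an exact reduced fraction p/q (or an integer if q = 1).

B = (2, 3/2)

1. B_x = 2  [2·signedArea(BDC) = -43/4 ∩ 2·signedArea(BCA) = 43/4]
2. B_y = 3/2  [2·signedArea(BDC) = -43/4 ∩ 2·signedArea(BCA) = 43/4]
   → B = (2, 3/2)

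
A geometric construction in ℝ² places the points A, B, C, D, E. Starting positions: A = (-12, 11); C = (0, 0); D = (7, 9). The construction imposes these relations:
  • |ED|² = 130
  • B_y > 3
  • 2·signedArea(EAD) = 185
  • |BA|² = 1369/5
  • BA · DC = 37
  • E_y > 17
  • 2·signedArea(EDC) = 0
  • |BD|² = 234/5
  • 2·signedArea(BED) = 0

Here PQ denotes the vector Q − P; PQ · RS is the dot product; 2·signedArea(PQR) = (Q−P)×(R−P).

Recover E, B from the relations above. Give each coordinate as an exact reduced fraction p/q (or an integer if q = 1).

1. E_x = 14  [2·signedArea(EDC) = 0 ∩ 2·signedArea(EAD) = 185]
2. E_y = 18  [2·signedArea(EDC) = 0 ∩ 2·signedArea(EAD) = 185]
   → E = (14, 18)
3. B_x = 14/5  [2·signedArea(BED) = 0 ∩ BA · DC = 37]
4. B_y = 18/5  [2·signedArea(BED) = 0 ∩ BA · DC = 37]
   → B = (14/5, 18/5)

B = (14/5, 18/5)
E = (14, 18)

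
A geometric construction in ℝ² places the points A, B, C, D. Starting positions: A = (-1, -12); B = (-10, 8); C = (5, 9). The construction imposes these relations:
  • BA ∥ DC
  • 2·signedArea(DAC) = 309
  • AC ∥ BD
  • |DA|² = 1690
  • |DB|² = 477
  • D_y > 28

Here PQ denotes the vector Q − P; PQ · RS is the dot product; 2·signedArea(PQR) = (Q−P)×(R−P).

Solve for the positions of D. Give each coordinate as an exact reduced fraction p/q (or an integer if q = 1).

1. D_x = -4  [BA ∥ DC ∩ AC ∥ BD]
2. D_y = 29  [BA ∥ DC ∩ AC ∥ BD]
   → D = (-4, 29)

D = (-4, 29)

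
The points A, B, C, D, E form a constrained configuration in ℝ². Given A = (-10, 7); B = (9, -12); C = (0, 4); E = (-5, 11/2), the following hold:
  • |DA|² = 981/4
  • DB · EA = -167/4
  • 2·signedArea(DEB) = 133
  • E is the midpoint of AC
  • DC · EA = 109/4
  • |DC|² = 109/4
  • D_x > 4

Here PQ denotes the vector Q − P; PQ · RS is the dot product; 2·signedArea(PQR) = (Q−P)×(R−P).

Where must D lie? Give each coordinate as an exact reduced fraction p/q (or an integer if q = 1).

1. D_x = 5  [DC · EA = 109/4 ∩ 2·signedArea(DEB) = 133]
2. D_y = 5/2  [DC · EA = 109/4 ∩ 2·signedArea(DEB) = 133]
   → D = (5, 5/2)

D = (5, 5/2)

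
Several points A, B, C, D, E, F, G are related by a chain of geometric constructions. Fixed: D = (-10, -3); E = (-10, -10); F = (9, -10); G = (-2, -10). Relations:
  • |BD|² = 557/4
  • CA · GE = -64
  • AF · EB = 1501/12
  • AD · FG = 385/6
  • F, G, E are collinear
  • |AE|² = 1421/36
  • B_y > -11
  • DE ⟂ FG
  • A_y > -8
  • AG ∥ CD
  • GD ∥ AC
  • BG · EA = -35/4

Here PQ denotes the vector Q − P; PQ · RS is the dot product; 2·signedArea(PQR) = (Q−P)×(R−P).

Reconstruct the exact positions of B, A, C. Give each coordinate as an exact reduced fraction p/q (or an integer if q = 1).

A = (-25/6, -23/3)
B = (-1/2, -10)
C = (-73/6, -2/3)

1. A_x = -25/6  [AD · FG = 385/6]
2. A_y = -23/3  [|AE|² = 1421/36]
   → A = (-25/6, -23/3)
3. C_x = -73/6  [AG ∥ CD ∩ GD ∥ AC]
4. C_y = -2/3  [AG ∥ CD ∩ GD ∥ AC]
   → C = (-73/6, -2/3)
5. B_x = -1/2  [BG · EA = -35/4 ∩ AF · EB = 1501/12]
6. B_y = -10  [BG · EA = -35/4 ∩ AF · EB = 1501/12]
   → B = (-1/2, -10)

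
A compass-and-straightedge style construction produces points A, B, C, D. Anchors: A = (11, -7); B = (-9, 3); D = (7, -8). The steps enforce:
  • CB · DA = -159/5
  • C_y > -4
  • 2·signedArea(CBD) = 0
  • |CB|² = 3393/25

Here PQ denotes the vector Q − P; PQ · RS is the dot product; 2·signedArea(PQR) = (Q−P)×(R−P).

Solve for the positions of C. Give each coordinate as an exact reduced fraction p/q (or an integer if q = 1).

C = (3/5, -18/5)

1. C_x = 3/5  [2·signedArea(CBD) = 0 ∩ CB · DA = -159/5]
2. C_y = -18/5  [2·signedArea(CBD) = 0 ∩ CB · DA = -159/5]
   → C = (3/5, -18/5)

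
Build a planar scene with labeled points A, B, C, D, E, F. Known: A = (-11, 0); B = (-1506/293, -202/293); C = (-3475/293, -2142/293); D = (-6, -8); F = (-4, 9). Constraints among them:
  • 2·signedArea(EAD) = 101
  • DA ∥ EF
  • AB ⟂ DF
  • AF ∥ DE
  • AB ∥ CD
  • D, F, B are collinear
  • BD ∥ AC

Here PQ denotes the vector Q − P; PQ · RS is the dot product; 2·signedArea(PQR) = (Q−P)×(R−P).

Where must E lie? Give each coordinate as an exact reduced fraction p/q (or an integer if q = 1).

E = (1, 1)

1. E_x = 1  [DA ∥ EF ∩ AF ∥ DE]
2. E_y = 1  [DA ∥ EF ∩ AF ∥ DE]
   → E = (1, 1)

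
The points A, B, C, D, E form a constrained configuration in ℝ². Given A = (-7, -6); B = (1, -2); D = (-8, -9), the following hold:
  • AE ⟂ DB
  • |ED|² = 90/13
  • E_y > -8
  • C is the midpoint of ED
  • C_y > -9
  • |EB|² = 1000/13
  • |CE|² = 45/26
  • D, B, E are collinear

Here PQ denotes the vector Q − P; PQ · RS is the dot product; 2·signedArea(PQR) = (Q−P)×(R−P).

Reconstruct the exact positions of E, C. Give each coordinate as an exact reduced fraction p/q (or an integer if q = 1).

1. E_x = -77/13  [D, B, E are collinear ∩ AE ⟂ DB]
2. E_y = -96/13  [D, B, E are collinear ∩ AE ⟂ DB]
   → E = (-77/13, -96/13)
3. C_x = -181/26  [C is the midpoint of ED]
4. C_y = -213/26  [C is the midpoint of ED]
   → C = (-181/26, -213/26)

C = (-181/26, -213/26)
E = (-77/13, -96/13)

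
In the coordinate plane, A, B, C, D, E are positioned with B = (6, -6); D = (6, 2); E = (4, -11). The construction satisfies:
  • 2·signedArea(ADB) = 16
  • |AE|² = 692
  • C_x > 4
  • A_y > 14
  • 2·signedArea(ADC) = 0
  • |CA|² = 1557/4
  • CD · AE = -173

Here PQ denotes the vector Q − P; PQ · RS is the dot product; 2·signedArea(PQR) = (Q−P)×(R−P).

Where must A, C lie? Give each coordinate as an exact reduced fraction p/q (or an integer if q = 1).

A = (8, 15)
C = (5, -9/2)

1. A_x = 8  [2·signedArea(ADB) = 16]
2. A_y = 15  [|AE|² = 692]
   → A = (8, 15)
3. C_x = 5  [2·signedArea(ADC) = 0 ∩ CD · AE = -173]
4. C_y = -9/2  [2·signedArea(ADC) = 0 ∩ CD · AE = -173]
   → C = (5, -9/2)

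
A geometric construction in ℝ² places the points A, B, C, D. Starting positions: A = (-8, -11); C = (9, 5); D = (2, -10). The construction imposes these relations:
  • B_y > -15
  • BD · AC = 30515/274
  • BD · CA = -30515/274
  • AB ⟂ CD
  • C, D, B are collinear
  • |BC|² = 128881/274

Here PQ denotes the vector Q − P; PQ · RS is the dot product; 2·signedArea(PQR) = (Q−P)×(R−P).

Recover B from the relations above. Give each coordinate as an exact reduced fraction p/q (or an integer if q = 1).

B = (-47/274, -4015/274)

1. B_x = -47/274  [C, D, B are collinear ∩ AB ⟂ CD]
2. B_y = -4015/274  [C, D, B are collinear ∩ AB ⟂ CD]
   → B = (-47/274, -4015/274)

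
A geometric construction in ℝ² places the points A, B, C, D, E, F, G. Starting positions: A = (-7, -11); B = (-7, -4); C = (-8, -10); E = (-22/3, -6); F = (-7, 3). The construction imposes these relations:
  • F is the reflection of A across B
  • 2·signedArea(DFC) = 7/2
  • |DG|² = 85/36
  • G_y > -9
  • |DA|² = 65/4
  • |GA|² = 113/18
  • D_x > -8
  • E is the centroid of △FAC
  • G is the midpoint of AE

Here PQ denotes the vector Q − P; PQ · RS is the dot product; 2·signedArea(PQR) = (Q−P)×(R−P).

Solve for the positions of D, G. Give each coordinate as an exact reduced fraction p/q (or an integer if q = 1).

1. D_x = -15/2  [line 13·x + -1·y + 181/2 = 0 ∩ |DA|² = 65/4]
2. D_y = -7  [line 13·x + -1·y + 181/2 = 0 ∩ |DA|² = 65/4]
   → D = (-15/2, -7)
3. G_x = -43/6  [G is the midpoint of AE]
4. G_y = -17/2  [G is the midpoint of AE]
   → G = (-43/6, -17/2)

D = (-15/2, -7)
G = (-43/6, -17/2)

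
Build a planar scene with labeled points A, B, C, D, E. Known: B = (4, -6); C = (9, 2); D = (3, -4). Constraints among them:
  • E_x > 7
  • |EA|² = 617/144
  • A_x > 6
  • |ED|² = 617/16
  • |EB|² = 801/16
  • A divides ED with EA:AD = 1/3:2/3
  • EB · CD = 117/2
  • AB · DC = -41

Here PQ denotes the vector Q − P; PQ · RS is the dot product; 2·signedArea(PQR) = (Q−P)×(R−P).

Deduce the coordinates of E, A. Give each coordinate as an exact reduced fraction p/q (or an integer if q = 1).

1. E_x = 31/4  [line 6·x + 6·y + -93/2 = 0 ∩ |ED|² = 617/16]
2. E_y = 0  [line 6·x + 6·y + -93/2 = 0 ∩ |ED|² = 617/16]
   → E = (31/4, 0)
3. A_x = 37/6  [A divides ED with EA:AD = 1/3:2/3]
4. A_y = -4/3  [A divides ED with EA:AD = 1/3:2/3]
   → A = (37/6, -4/3)

A = (37/6, -4/3)
E = (31/4, 0)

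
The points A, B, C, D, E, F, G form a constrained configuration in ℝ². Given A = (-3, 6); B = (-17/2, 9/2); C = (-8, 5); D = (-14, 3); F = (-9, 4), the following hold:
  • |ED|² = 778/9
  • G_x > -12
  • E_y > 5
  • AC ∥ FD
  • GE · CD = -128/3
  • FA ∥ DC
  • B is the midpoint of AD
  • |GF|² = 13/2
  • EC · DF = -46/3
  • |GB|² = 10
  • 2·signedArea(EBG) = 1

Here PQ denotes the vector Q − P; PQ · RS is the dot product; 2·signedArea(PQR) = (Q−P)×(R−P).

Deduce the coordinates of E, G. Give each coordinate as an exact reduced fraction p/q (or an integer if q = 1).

1. E_x = -5  [line -5·x + -1·y + -59/3 = 0 ∩ |ED|² = 778/9]
2. E_y = 16/3  [line -5·x + -1·y + -59/3 = 0 ∩ |ED|² = 778/9]
   → E = (-5, 16/3)
3. G_x = -23/2  [2·signedArea(EBG) = 1 ∩ GE · CD = -128/3]
4. G_y = 7/2  [2·signedArea(EBG) = 1 ∩ GE · CD = -128/3]
   → G = (-23/2, 7/2)

E = (-5, 16/3)
G = (-23/2, 7/2)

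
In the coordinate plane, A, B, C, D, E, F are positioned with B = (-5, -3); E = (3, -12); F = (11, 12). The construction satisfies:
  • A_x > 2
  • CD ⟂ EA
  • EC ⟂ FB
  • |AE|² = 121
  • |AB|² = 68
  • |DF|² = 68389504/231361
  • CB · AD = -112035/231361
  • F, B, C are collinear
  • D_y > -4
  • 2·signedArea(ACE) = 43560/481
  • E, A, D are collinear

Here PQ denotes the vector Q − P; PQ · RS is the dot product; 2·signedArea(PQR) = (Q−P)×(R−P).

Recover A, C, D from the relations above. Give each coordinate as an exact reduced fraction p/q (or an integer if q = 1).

1. C_x = -2517/481  [F, B, C are collinear ∩ EC ⟂ FB]
2. C_y = -1548/481  [F, B, C are collinear ∩ EC ⟂ FB]
   → C = (-2517/481, -1548/481)
3. A_x = 3  [line 4224/481·x + 3960/481·y + -8712/481 = 0 ∩ |AB|² = 68]
4. A_y = -1  [line 4224/481·x + 3960/481·y + -8712/481 = 0 ∩ |AB|² = 68]
   → A = (3, -1)
5. D_x = 3  [E, A, D are collinear ∩ CD ⟂ EA]
6. D_y = -1548/481  [E, A, D are collinear ∩ CD ⟂ EA]
   → D = (3, -1548/481)

A = (3, -1)
C = (-2517/481, -1548/481)
D = (3, -1548/481)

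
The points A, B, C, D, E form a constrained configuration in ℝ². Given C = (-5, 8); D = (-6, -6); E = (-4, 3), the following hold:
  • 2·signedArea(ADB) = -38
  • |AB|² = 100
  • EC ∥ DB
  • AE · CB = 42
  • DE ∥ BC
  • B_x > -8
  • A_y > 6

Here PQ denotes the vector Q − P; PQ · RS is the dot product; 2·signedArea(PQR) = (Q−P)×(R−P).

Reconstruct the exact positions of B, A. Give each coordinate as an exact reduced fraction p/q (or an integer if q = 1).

A = (-1, 7)
B = (-7, -1)

1. B_x = -7  [DE ∥ BC ∩ EC ∥ DB]
2. B_y = -1  [DE ∥ BC ∩ EC ∥ DB]
   → B = (-7, -1)
3. A_x = -1  [AE · CB = 42 ∩ 2·signedArea(ADB) = -38]
4. A_y = 7  [AE · CB = 42 ∩ 2·signedArea(ADB) = -38]
   → A = (-1, 7)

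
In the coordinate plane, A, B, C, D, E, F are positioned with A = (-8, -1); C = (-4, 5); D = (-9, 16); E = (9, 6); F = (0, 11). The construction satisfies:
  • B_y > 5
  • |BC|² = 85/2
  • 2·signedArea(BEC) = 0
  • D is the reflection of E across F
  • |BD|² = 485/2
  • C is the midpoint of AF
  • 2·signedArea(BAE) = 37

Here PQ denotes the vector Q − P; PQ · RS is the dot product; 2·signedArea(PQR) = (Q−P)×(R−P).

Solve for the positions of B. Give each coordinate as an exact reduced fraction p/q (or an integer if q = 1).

B = (5/2, 11/2)

1. B_x = 5/2  [2·signedArea(BEC) = 0 ∩ 2·signedArea(BAE) = 37]
2. B_y = 11/2  [2·signedArea(BEC) = 0 ∩ 2·signedArea(BAE) = 37]
   → B = (5/2, 11/2)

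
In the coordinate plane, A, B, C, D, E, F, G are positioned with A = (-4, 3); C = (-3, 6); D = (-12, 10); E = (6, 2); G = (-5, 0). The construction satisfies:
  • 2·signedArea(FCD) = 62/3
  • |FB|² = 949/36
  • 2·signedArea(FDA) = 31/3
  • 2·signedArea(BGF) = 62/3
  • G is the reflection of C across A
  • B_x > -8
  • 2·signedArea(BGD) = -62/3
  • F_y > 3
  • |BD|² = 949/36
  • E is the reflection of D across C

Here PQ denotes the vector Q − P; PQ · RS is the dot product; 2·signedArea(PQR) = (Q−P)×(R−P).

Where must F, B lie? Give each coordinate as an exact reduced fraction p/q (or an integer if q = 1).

B = (-47/6, 7)
F = (-11/3, 4)

1. F_x = -11/3  [2·signedArea(FDA) = 31/3 ∩ 2·signedArea(FCD) = 62/3]
2. F_y = 4  [2·signedArea(FDA) = 31/3 ∩ 2·signedArea(FCD) = 62/3]
   → F = (-11/3, 4)
3. B_x = -47/6  [2·signedArea(BGF) = 62/3 ∩ 2·signedArea(BGD) = -62/3]
4. B_y = 7  [2·signedArea(BGF) = 62/3 ∩ 2·signedArea(BGD) = -62/3]
   → B = (-47/6, 7)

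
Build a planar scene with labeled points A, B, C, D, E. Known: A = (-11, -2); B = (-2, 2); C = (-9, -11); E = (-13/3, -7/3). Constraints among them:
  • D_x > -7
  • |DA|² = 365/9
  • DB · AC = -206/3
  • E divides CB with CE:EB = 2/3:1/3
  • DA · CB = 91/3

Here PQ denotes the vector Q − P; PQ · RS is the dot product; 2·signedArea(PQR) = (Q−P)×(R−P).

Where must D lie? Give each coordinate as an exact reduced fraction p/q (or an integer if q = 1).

1. D_x = -20/3  [DA · CB = 91/3 ∩ DB · AC = -206/3]
2. D_y = -20/3  [DA · CB = 91/3 ∩ DB · AC = -206/3]
   → D = (-20/3, -20/3)

D = (-20/3, -20/3)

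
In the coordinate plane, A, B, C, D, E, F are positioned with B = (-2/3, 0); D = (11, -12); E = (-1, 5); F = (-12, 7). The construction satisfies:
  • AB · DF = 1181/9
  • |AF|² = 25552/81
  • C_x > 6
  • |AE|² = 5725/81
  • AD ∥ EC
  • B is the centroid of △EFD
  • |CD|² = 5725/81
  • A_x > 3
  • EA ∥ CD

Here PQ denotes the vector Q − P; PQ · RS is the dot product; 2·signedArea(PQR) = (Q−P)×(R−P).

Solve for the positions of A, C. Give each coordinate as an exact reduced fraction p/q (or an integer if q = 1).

1. A_x = 28/9  [line 23·x + -19·y + -1043/9 = 0 ∩ |AF|² = 25552/81]
2. A_y = -7/3  [line 23·x + -19·y + -1043/9 = 0 ∩ |AF|² = 25552/81]
   → A = (28/9, -7/3)
3. C_x = 62/9  [EA ∥ CD ∩ AD ∥ EC]
4. C_y = -14/3  [EA ∥ CD ∩ AD ∥ EC]
   → C = (62/9, -14/3)

A = (28/9, -7/3)
C = (62/9, -14/3)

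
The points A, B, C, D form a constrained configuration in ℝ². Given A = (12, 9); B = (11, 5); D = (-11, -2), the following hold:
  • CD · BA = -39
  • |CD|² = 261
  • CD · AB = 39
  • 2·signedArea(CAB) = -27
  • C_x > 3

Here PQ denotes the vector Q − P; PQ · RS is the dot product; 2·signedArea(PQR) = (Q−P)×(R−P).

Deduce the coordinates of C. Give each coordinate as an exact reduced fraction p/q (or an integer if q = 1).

1. C_x = 4  [CD · BA = -39 ∩ 2·signedArea(CAB) = -27]
2. C_y = 4  [CD · BA = -39 ∩ 2·signedArea(CAB) = -27]
   → C = (4, 4)

C = (4, 4)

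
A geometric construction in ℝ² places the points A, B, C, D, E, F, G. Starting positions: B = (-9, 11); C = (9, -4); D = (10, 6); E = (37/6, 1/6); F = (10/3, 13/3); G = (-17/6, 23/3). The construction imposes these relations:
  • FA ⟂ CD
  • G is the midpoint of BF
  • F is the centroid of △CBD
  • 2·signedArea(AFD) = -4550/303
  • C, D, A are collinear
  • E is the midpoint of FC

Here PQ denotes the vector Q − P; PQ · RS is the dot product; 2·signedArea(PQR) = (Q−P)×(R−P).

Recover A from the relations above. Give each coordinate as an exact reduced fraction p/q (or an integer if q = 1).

A = (2960/303, 1118/303)

1. A_x = 2960/303  [C, D, A are collinear ∩ FA ⟂ CD]
2. A_y = 1118/303  [C, D, A are collinear ∩ FA ⟂ CD]
   → A = (2960/303, 1118/303)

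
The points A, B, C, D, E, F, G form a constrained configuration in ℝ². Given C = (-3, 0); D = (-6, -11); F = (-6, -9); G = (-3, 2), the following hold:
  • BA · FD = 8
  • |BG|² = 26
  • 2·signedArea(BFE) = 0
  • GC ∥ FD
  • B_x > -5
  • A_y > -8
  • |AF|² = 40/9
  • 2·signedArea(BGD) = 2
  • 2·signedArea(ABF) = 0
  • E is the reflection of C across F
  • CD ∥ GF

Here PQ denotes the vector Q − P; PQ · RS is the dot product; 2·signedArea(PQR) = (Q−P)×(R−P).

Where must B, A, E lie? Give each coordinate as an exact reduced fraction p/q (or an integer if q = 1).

A = (-16/3, -7)
B = (-4, -3)
E = (-9, -18)

1. E_x = -9  [E is the reflection of C across F]
2. E_y = -18  [E is the reflection of C across F]
   → E = (-9, -18)
3. B_x = -4  [2·signedArea(BFE) = 0 ∩ 2·signedArea(BGD) = 2]
4. B_y = -3  [2·signedArea(BFE) = 0 ∩ 2·signedArea(BGD) = 2]
   → B = (-4, -3)
5. A_x = -16/3  [2·signedArea(ABF) = 0 ∩ BA · FD = 8]
6. A_y = -7  [2·signedArea(ABF) = 0 ∩ BA · FD = 8]
   → A = (-16/3, -7)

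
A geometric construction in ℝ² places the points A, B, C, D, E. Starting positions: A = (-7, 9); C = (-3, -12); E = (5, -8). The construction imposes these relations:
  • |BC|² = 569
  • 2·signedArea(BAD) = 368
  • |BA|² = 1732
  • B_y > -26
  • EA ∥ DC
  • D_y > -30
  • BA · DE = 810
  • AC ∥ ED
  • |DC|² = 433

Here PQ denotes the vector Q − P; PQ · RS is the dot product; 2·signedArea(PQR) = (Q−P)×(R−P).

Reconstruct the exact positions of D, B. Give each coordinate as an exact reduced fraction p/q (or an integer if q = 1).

B = (17, -25)
D = (9, -29)

1. D_x = 9  [EA ∥ DC ∩ AC ∥ ED]
2. D_y = -29  [EA ∥ DC ∩ AC ∥ ED]
   → D = (9, -29)
3. B_x = 17  [2·signedArea(BAD) = 368 ∩ BA · DE = 810]
4. B_y = -25  [2·signedArea(BAD) = 368 ∩ BA · DE = 810]
   → B = (17, -25)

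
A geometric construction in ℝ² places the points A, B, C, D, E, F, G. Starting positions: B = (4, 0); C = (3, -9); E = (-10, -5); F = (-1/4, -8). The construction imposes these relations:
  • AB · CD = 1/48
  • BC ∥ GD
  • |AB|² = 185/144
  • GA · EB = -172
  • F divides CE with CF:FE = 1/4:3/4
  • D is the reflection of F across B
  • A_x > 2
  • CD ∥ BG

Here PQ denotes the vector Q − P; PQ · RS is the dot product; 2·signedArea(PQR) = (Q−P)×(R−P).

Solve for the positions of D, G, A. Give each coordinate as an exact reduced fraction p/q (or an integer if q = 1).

1. D_x = 33/4  [D is the reflection of F across B]
2. D_y = 8  [D is the reflection of F across B]
   → D = (33/4, 8)
3. G_x = 37/4  [BC ∥ GD ∩ CD ∥ BG]
4. G_y = 17  [BC ∥ GD ∩ CD ∥ BG]
   → G = (37/4, 17)
5. A_x = 35/12  [AB · CD = 1/48 ∩ GA · EB = -172]
6. A_y = 1/3  [AB · CD = 1/48 ∩ GA · EB = -172]
   → A = (35/12, 1/3)

A = (35/12, 1/3)
D = (33/4, 8)
G = (37/4, 17)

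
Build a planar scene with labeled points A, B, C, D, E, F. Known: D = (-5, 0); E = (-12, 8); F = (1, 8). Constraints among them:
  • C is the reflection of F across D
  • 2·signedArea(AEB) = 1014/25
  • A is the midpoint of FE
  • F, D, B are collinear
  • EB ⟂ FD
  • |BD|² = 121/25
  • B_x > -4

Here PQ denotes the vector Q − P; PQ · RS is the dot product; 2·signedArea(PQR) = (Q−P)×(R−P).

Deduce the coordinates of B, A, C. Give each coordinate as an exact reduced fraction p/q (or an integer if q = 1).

A = (-11/2, 8)
B = (-92/25, 44/25)
C = (-11, -8)

1. B_x = -92/25  [F, D, B are collinear ∩ EB ⟂ FD]
2. B_y = 44/25  [F, D, B are collinear ∩ EB ⟂ FD]
   → B = (-92/25, 44/25)
3. A_x = -11/2  [A is the midpoint of FE]
4. A_y = 8  [A is the midpoint of FE]
   → A = (-11/2, 8)
5. C_x = -11  [C is the reflection of F across D]
6. C_y = -8  [C is the reflection of F across D]
   → C = (-11, -8)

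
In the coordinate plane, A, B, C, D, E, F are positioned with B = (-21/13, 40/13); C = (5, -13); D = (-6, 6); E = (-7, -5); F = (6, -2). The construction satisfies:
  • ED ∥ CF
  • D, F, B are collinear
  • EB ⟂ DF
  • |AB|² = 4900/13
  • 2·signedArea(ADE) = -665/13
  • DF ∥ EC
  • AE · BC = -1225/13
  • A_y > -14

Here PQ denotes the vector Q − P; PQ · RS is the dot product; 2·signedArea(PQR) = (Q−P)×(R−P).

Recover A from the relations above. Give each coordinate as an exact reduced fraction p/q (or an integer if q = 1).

A = (-161/13, -170/13)

1. A_x = -161/13  [2·signedArea(ADE) = -665/13 ∩ AE · BC = -1225/13]
2. A_y = -170/13  [2·signedArea(ADE) = -665/13 ∩ AE · BC = -1225/13]
   → A = (-161/13, -170/13)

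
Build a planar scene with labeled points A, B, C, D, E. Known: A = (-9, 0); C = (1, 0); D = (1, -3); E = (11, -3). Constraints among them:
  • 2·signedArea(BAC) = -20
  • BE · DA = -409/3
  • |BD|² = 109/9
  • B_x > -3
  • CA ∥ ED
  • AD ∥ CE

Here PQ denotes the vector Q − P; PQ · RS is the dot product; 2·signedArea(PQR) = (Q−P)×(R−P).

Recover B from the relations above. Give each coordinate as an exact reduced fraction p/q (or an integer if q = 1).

B = (-7/3, -2)

1. B_x = -7/3  [BE · DA = -409/3 ∩ 2·signedArea(BAC) = -20]
2. B_y = -2  [BE · DA = -409/3 ∩ 2·signedArea(BAC) = -20]
   → B = (-7/3, -2)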